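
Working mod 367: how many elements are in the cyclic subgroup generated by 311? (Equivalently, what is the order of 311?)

The order of 311 must divide p − 1 = 366 = 2 · 3 · 61.
Divisors: 1, 2, 3, 6, 61, 122, 183, 366.
Check each in increasing order: 311^1 ≡ 311;  311^2 ≡ 200;  311^3 ≡ 177;  311^6 ≡ 134;  311^61 ≡ 366;  311^122 ≡ 1.
Smallest exponent giving 1 is 122.

122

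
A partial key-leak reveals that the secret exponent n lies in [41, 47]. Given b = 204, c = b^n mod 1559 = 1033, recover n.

Compute 204^41 mod 1559 = 327, then multiply by 204 repeatedly:
  204^41=327  204^42=1230  204^43=1480  204^44=1033
Found 1033 at exponent 44.

44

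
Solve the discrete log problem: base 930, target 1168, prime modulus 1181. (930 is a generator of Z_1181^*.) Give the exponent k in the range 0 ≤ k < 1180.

609

Baby-step giant-step with m = ceil(sqrt(1180)) = 35.
Baby table (930^j mod 1181 for j=0..34):
  0:1  1:930  2:408  3:339  4:1124  5:135  6:364  7:754
  8:887  9:572  10:510  11:719  12:224  13:464  14:455  15:352
  16:223  17:715  18:47  19:13  20:280  21:580  22:864  23:440
  24:574  25:8  26:354  27:902  28:350  29:725  30:1080  31:550
  32:127  33:10  34:1033
Giant step factor: 930^(-35) ≡ 596 (mod 1181).
Scan 1168·596^i mod 1181 for i = 0, 1, …:
  i=0: 1168   i=1: 519   i=2: 1083   i=3: 642
  i=4: 1169   i=5: 1115   i=6: 818   i=7: 956
  i=8: 534   i=9: 575     …   i=16: 1049
  i=17: 455
Match at i=17, j=14: k = 17·35 + 14 = 609.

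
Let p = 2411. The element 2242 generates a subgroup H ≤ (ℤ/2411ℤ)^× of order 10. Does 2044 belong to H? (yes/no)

no

⟨2242⟩ has order 10; its elements mod 2411 are {1, 13, 169, 214, 371, 2040, 2197, 2242, 2398, 2410}.
2044 is not in this set.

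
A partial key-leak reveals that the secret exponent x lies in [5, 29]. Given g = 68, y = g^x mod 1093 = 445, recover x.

21

Compute 68^5 mod 1093 = 922, then multiply by 68 repeatedly:
  68^5=922  68^6=395  68^7=628  68^8=77  68^9=864
  68^10=823  68^11=221  68^12=819  68^13=1042  68^14=904
  68^15=264  68^16=464  68^17=948  68^18=1070  68^19=622
  68^20=762  68^21=445
Found 445 at exponent 21.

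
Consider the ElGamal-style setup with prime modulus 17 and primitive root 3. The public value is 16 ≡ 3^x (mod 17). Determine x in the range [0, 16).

Successive powers of 3 modulo 17:
  3^0=1  3^1=3  3^2=9  3^3=10  3^4=13  3^5=5
  3^6=15  3^7=11  3^8=16
So 3^8 ≡ 16 (mod 17), giving x = 8.

8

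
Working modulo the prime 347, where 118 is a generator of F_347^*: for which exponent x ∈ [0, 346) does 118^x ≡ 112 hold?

285

Baby-step giant-step with m = ceil(sqrt(346)) = 19.
Baby table (118^j mod 347 for j=0..18):
  0:1  1:118  2:44  3:334  4:201  5:122  6:169  7:163
  8:149  9:232  10:310  11:145  12:107  13:134  14:197  15:344
  16:340  17:215  18:39
Giant step factor: 118^(-19) ≡ 286 (mod 347).
Scan 112·286^i mod 347 for i = 0, 1, …:
  i=0: 112   i=1: 108   i=2: 5   i=3: 42
  i=4: 214   i=5: 132   i=6: 276   i=7: 167
  i=8: 223   i=9: 277     …   i=14: 91
  i=15: 1
Match at i=15, j=0: x = 15·19 + 0 = 285.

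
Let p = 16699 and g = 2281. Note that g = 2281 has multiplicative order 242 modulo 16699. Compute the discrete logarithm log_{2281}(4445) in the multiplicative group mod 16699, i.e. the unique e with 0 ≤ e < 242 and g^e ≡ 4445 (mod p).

190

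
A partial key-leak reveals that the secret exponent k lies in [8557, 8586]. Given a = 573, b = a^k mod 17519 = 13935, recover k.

Compute 573^8557 mod 17519 = 6072, then multiply by 573 repeatedly:
  573^8557=6072  573^8558=10494  573^8559=4045  573^8560=5277  573^8561=10453
  573^8562=15590  573^8563=15899  573^8564=247  573^8565=1379  573^8566=1812
  573^8567=4655  573^8568=4427  573^8569=13935
Found 13935 at exponent 8569.

8569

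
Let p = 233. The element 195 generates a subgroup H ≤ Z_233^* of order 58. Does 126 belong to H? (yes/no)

yes

126 ∈ ⟨195⟩ iff 126^58 ≡ 1 (mod 233), since |⟨195⟩| = 58.
126^58 mod 233 = 1.
Since 1 = 1, 126 lies in the subgroup.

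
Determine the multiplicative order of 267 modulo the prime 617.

The order of 267 must divide p − 1 = 616 = 2^3 · 7 · 11.
Divisors: 1, 2, 4, 7, 8, 11, 14, 22, 28, 44, 56, 77, 88, 154, 308, 616.
Check each in increasing order: 267^1 ≡ 267;  267^2 ≡ 334;  267^4 ≡ 496;  267^7 ≡ 175;  267^8 ≡ 450;  267^11 ≡ 420;  267^14 ≡ 392;  267^22 ≡ 555;  267^28 ≡ 31;  267^44 ≡ 142;  267^56 ≡ 344;  267^77 ≡ 1.
Smallest exponent giving 1 is 77.

77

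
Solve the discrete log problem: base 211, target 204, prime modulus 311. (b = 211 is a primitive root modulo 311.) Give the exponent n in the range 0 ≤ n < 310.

89

Baby-step giant-step with m = ceil(sqrt(310)) = 18.
Baby table (211^j mod 311 for j=0..17):
  0:1  1:211  2:48  3:176  4:127  5:51  6:187  7:271
  8:268  9:257  10:113  11:207  12:137  13:295  14:45  15:165
  16:294  17:145
Giant step factor: 211^(-18) ≡ 210 (mod 311).
Scan 204·210^i mod 311 for i = 0, 1, …:
  i=0: 204   i=1: 233   i=2: 103   i=3: 171
  i=4: 145
Match at i=4, j=17: n = 4·18 + 17 = 89.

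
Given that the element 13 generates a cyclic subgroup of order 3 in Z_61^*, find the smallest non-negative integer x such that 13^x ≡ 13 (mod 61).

1

Successive powers of 13 modulo 61:
  13^0=1  13^1=13
So 13^1 ≡ 13 (mod 61), giving x = 1.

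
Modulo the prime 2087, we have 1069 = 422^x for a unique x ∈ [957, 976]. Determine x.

960

Compute 422^957 mod 2087 = 623, then multiply by 422 repeatedly:
  422^957=623  422^958=2031  422^959=1412  422^960=1069
Found 1069 at exponent 960.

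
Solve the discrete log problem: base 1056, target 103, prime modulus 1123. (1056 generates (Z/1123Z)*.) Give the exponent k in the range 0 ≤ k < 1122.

Baby-step giant-step with m = ceil(sqrt(1122)) = 34.
Baby table (1056^j mod 1123 for j=0..33):
  0:1  1:1056  2:1120  3:201  4:9  5:520  6:1096  7:686
  8:81  9:188  10:880  11:559  12:729  13:569  14:59  15:539
  16:946  17:629  18:531  19:359  20:653  21:46  22:287  23:985
  24:262  25:414  26:337  27:1004  28:112  29:357  30:787  31:52
  32:1008  33:967
Giant step factor: 1056^(-34) ≡ 319 (mod 1123).
Scan 103·319^i mod 1123 for i = 0, 1, …:
  i=0: 103   i=1: 290   i=2: 424   i=3: 496
  i=4: 1004
Match at i=4, j=27: k = 4·34 + 27 = 163.

163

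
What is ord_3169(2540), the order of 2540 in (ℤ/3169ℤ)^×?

396

The order of 2540 must divide p − 1 = 3168 = 2^5 · 3^2 · 11.
Divisors: 1, 2, 3, 4, 6, 8, 9, 11, 12, 16, 18, 22, 24, 32, 33, 36, 44, 48, 66, 72, 88, 96, 99, 132, 144, 176, 198, 264, 288, 352, 396, 528, 792, 1056, 1584, 3168.
Check each in increasing order: 2540^1 ≡ 2540;  2540^2 ≡ 2685;  2540^3 ≡ 212;  2540^4 ≡ 2919;  2540^6 ≡ 578;  2540^8 ≡ 2289;  2540^9 ≡ 2114;  2540^11 ≡ 411;  2540^12 ≡ 1339;  2540^16 ≡ 1164;  2540^18 ≡ 706;  2540^22 ≡ 964;  2540^24 ≡ 2436;  2540^32 ≡ 1733;  2540^33 ≡ 79;  2540^36 ≡ 903;  2540^44 ≡ 779;  2540^48 ≡ 1728;  2540^66 ≡ 3072;  2540^72 ≡ 976;  2540^88 ≡ 1562;  2540^96 ≡ 786;  2540^99 ≡ 1844;  2540^132 ≡ 3071;  2540^144 ≡ 1876;  2540^176 ≡ 2883;  2540^198 ≡ 3168;  2540^264 ≡ 97;  2540^288 ≡ 1786;  2540^352 ≡ 2571;  2540^396 ≡ 1.
Smallest exponent giving 1 is 396.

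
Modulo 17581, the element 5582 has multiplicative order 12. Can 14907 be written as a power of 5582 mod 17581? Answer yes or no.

yes

⟨5582⟩ has order 12; its elements mod 17581 are {1, 2674, 5191, 5192, 5582, 8256, 9325, 11999, 12389, 12390, 14907, 17580}.
14907 is in this set.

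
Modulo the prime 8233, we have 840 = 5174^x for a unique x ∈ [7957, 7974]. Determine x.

7959

Compute 5174^7957 mod 8233 = 2776, then multiply by 5174 repeatedly:
  5174^7957=2776  5174^7958=4672  5174^7959=840
Found 840 at exponent 7959.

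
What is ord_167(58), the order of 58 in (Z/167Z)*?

83

The order of 58 must divide p − 1 = 166 = 2 · 83.
Divisors: 1, 2, 83, 166.
Check each in increasing order: 58^1 ≡ 58;  58^2 ≡ 24;  58^83 ≡ 1.
Smallest exponent giving 1 is 83.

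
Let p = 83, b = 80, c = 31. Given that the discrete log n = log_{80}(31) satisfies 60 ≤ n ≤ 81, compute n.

Compute 80^60 mod 83 = 17, then multiply by 80 repeatedly:
  80^60=17  80^61=32  80^62=70  80^63=39  80^64=49
  80^65=19  80^66=26  80^67=5  80^68=68  80^69=45
  80^70=31
Found 31 at exponent 70.

70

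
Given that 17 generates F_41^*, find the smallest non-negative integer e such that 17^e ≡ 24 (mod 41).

Successive powers of 17 modulo 41:
  17^0=1  17^1=17  17^2=2  17^3=34  17^4=4  17^5=27
  17^6=8  17^7=13  17^8=16  17^9=26  17^10=32  17^11=11
  17^12=23  17^13=22  17^14=5  17^15=3  17^16=10  17^17=6
  17^18=20  17^19=12  17^20=40  17^21=24
So 17^21 ≡ 24 (mod 41), giving e = 21.

21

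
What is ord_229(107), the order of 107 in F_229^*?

4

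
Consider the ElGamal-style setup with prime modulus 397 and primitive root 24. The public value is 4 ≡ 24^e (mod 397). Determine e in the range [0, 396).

Baby-step giant-step with m = ceil(sqrt(396)) = 20.
Baby table (24^j mod 397 for j=0..19):
  0:1  1:24  2:179  3:326  4:281  5:392  6:277  7:296
  8:355  9:183  10:25  11:203  12:108  13:210  14:276  15:272
  16:176  17:254  18:141  19:208
Giant step factor: 24^(-20) ≡ 249 (mod 397).
Scan 4·249^i mod 397 for i = 0, 1, …:
  i=0: 4   i=1: 202   i=2: 276
Match at i=2, j=14: e = 2·20 + 14 = 54.

54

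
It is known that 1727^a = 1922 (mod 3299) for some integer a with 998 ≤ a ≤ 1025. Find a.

Compute 1727^998 mod 3299 = 362, then multiply by 1727 repeatedly:
  1727^998=362  1727^999=1663  1727^1000=1871  1727^1001=1496  1727^1002=475
  1727^1003=2173  1727^1004=1808  1727^1005=1562  1727^1006=2291  1727^1007=1056
  1727^1008=2664  1727^1009=1922
Found 1922 at exponent 1009.

1009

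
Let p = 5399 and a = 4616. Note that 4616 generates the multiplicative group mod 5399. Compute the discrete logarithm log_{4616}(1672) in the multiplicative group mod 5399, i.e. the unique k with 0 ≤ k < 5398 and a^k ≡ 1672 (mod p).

1485

Baby-step giant-step with m = ceil(sqrt(5398)) = 74.
Baby table (4616^j mod 5399 for j=0..73):
  0:1  1:4616  2:3002  3:3398  4:1073  5:2085  6:3342  7:1729
  8:1342  9:2019  10:1030  11:3360  12:3832  13:1388  14:3794  15:4147
  16:3097  17:4599  18:116  19:955  20:2696  21:41  22:291  23:4304
  24:4343  25:801  26:4500  27:2047  28:702  29:1032  30:1794  31:4437
  32:2785  33:541  34:2918  35:4382  36:2658  37:2800  38:4993  39:4756
  40:1362  41:2556  42:1681  43:1133  44:3696  45:5295  46:447  47:934
  48:2942  49:1787  50:4519  51:3367  52:3750  53:806  54:585  55:860
  56:1495  57:998  58:1421  59:4950  60:632  61:1852  62:2215  63:4133
  64:3261  65:364  66:1135  67:2130  68:501  69:1844  70:3080  71:1713
  72:3072  73:2578
Giant step factor: 4616^(-74) ≡ 472 (mod 5399).
Scan 1672·472^i mod 5399 for i = 0, 1, …:
  i=0: 1672   i=1: 930   i=2: 1641   i=3: 2495
  i=4: 658   i=5: 2833   i=6: 3623   i=7: 3972
  i=8: 1331   i=9: 1948     …   i=19: 4271
  i=20: 2085
Match at i=20, j=5: k = 20·74 + 5 = 1485.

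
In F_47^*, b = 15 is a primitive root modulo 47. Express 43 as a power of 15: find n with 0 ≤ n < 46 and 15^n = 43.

5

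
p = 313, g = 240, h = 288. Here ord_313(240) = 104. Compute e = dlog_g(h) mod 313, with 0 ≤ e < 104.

Baby-step giant-step with m = ceil(sqrt(104)) = 11.
Baby table (240^j mod 313 for j=0..10):
  0:1  1:240  2:8  3:42  4:64  5:23  6:199  7:184
  8:27  9:220  10:216
Giant step factor: 240^(-11) ≡ 61 (mod 313).
Scan 288·61^i mod 313 for i = 0, 1, …:
  i=0: 288   i=1: 40   i=2: 249   i=3: 165
  i=4: 49   i=5: 172   i=6: 163   i=7: 240
Match at i=7, j=1: e = 7·11 + 1 = 78.

78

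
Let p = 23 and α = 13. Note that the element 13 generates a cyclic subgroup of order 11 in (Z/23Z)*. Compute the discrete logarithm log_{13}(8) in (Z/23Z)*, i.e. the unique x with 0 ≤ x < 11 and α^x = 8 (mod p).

Successive powers of 13 modulo 23:
  13^0=1  13^1=13  13^2=8
So 13^2 ≡ 8 (mod 23), giving x = 2.

2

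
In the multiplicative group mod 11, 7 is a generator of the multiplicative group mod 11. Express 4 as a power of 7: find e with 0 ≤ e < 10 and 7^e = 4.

6

Successive powers of 7 modulo 11:
  7^0=1  7^1=7  7^2=5  7^3=2  7^4=3  7^5=10
  7^6=4
So 7^6 ≡ 4 (mod 11), giving e = 6.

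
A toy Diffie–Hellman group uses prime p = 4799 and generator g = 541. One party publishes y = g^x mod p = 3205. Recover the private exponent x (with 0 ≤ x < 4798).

2929

Baby-step giant-step with m = ceil(sqrt(4798)) = 70.
Baby table (541^j mod 4799 for j=0..69):
  0:1  1:541  2:4741  3:2215  4:3364  5:1103  6:1647  7:3212
  8:454  9:865  10:2462  11:2619  12:1174  13:1666  14:3893  15:4151
  16:4558  17:3991  18:4380  19:3673  20:307  21:2921  22:1390  23:3346
  24:963  25:2691  26:1734  27:2289  28:207  29:1610  30:2391  31:2600
  32:493  33:2768  34:200  35:2622  36:2797  37:1492  38:940  39:4645
  40:3068  41:4133  42:4418  43:236  44:2902  45:709  46:4448  47:2069
  48:1162  49:4772  50:4589  51:1566  52:2582  53:353  54:3812  55:3521
  56:4457  57:2139  58:640  59:712  60:1272  61:1895  62:3008  63:467
  64:3099  65:1708  66:2620  67:1715  68:1608  69:1309
Giant step factor: 541^(-70) ≡ 652 (mod 4799).
Scan 3205·652^i mod 4799 for i = 0, 1, …:
  i=0: 3205   i=1: 2095   i=2: 3024   i=3: 4058
  i=4: 1567   i=5: 4296   i=6: 3175   i=7: 1731
  i=8: 847   i=9: 359     …   i=40: 4594
  i=41: 712
Match at i=41, j=59: x = 41·70 + 59 = 2929.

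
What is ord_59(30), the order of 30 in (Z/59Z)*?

58

The order of 30 must divide p − 1 = 58 = 2 · 29.
Divisors: 1, 2, 29, 58.
Check each in increasing order: 30^1 ≡ 30;  30^2 ≡ 15;  30^29 ≡ 58;  30^58 ≡ 1.
Smallest exponent giving 1 is 58.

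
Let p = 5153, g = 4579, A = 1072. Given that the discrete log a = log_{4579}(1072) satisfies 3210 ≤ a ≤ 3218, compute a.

Compute 4579^3210 mod 5153 = 447, then multiply by 4579 repeatedly:
  4579^3210=447  4579^3211=1072
Found 1072 at exponent 3211.

3211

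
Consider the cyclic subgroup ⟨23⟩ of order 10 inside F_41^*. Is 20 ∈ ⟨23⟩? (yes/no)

no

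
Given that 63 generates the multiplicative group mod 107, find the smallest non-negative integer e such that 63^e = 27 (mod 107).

22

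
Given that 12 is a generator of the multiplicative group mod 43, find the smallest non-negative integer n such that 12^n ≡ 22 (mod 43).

Baby-step giant-step with m = ceil(sqrt(42)) = 7.
Baby table (12^j mod 43 for j=0..6):
  0:1  1:12  2:15  3:8  4:10  5:34  6:21
Giant step factor: 12^(-7) ≡ 7 (mod 43).
Scan 22·7^i mod 43 for i = 0, 1, …:
  i=0: 22   i=1: 25   i=2: 3   i=3: 21
Match at i=3, j=6: n = 3·7 + 6 = 27.

27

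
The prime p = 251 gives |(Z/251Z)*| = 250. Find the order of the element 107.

250

The order of 107 must divide p − 1 = 250 = 2 · 5^3.
Divisors: 1, 2, 5, 10, 25, 50, 125, 250.
Check each in increasing order: 107^1 ≡ 107;  107^2 ≡ 154;  107^5 ≡ 2;  107^10 ≡ 4;  107^25 ≡ 32;  107^50 ≡ 20;  107^125 ≡ 250;  107^250 ≡ 1.
Smallest exponent giving 1 is 250.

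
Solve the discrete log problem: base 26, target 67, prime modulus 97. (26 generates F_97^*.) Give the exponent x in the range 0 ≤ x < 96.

Baby-step giant-step with m = ceil(sqrt(96)) = 10.
Baby table (26^j mod 97 for j=0..9):
  0:1  1:26  2:94  3:19  4:9  5:40  6:70  7:74
  8:81  9:69
Giant step factor: 26^(-10) ≡ 95 (mod 97).
Scan 67·95^i mod 97 for i = 0, 1, …:
  i=0: 67   i=1: 60   i=2: 74
Match at i=2, j=7: x = 2·10 + 7 = 27.

27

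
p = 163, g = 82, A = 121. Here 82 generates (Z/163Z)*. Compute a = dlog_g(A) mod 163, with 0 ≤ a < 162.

68

Baby-step giant-step with m = ceil(sqrt(162)) = 13.
Baby table (82^j mod 163 for j=0..12):
  0:1  1:82  2:41  3:102  4:51  5:107  6:135  7:149
  8:156  9:78  10:39  11:101  12:132
Giant step factor: 82^(-13) ≡ 42 (mod 163).
Scan 121·42^i mod 163 for i = 0, 1, …:
  i=0: 121   i=1: 29   i=2: 77   i=3: 137
  i=4: 49   i=5: 102
Match at i=5, j=3: a = 5·13 + 3 = 68.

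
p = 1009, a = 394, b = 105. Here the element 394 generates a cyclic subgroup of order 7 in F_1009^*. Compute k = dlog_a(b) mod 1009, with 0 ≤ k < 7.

Successive powers of 394 modulo 1009:
  394^0=1  394^1=394  394^2=859  394^3=431  394^4=302  394^5=935
  394^6=105
So 394^6 ≡ 105 (mod 1009), giving k = 6.

6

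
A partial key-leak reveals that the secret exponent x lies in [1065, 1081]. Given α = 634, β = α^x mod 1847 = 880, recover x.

Compute 634^1065 mod 1847 = 1338, then multiply by 634 repeatedly:
  634^1065=1338  634^1066=519  634^1067=280  634^1068=208  634^1069=735
  634^1070=546  634^1071=775  634^1072=48  634^1073=880
Found 880 at exponent 1073.

1073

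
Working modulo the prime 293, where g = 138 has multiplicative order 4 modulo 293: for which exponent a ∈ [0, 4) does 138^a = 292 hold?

2

Successive powers of 138 modulo 293:
  138^0=1  138^1=138  138^2=292
So 138^2 ≡ 292 (mod 293), giving a = 2.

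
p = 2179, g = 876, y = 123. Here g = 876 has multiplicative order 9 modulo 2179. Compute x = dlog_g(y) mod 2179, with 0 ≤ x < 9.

Successive powers of 876 modulo 2179:
  876^0=1  876^1=876  876^2=368  876^3=2055  876^4=326  876^5=127
  876^6=123
So 876^6 ≡ 123 (mod 2179), giving x = 6.

6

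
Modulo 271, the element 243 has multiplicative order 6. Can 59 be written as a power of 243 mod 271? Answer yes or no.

no

59 ∈ ⟨243⟩ iff 59^6 ≡ 1 (mod 271), since |⟨243⟩| = 6.
59^6 mod 271 = 166.
Since 166 ≠ 1, 59 does not lie in the subgroup.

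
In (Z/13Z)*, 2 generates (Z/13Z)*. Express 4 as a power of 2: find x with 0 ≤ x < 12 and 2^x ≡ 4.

2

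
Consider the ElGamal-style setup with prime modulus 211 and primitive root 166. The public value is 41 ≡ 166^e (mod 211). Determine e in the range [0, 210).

199

Baby-step giant-step with m = ceil(sqrt(210)) = 15.
Baby table (166^j mod 211 for j=0..14):
  0:1  1:166  2:126  3:27  4:51  5:26  6:96  7:111
  8:69  9:60  10:43  11:175  12:143  13:106  14:83
Giant step factor: 166^(-15) ≡ 67 (mod 211).
Scan 41·67^i mod 211 for i = 0, 1, …:
  i=0: 41   i=1: 4   i=2: 57   i=3: 21
  i=4: 141   i=5: 163   i=6: 160   i=7: 170
  i=8: 207   i=9: 154   i=10: 190   i=11: 70
  i=12: 48   i=13: 51
Match at i=13, j=4: e = 13·15 + 4 = 199.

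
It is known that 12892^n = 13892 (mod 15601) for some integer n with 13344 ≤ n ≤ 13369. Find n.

Compute 12892^13344 mod 15601 = 10882, then multiply by 12892 repeatedly:
  12892^13344=10882  12892^13345=6552  12892^13346=4570  12892^13347=7064  12892^13348=6051
  12892^13349=4492  12892^13350=15553  12892^13351=5224  12892^13352=13892
Found 13892 at exponent 13352.

13352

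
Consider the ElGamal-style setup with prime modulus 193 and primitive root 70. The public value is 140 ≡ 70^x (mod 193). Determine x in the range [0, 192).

Baby-step giant-step with m = ceil(sqrt(192)) = 14.
Baby table (70^j mod 193 for j=0..13):
  0:1  1:70  2:75  3:39  4:28  5:30  6:170  7:127
  8:12  9:68  10:128  11:82  12:143  13:167
Giant step factor: 70^(-14) ≡ 93 (mod 193).
Scan 140·93^i mod 193 for i = 0, 1, …:
  i=0: 140   i=1: 89   i=2: 171   i=3: 77
  i=4: 20   i=5: 123   i=6: 52   i=7: 11
  i=8: 58   i=9: 183   i=10: 35   i=11: 167
Match at i=11, j=13: x = 11·14 + 13 = 167.

167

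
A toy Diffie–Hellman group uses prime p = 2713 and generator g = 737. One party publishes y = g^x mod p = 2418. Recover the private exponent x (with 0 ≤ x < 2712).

Baby-step giant-step with m = ceil(sqrt(2712)) = 53.
Baby table (737^j mod 2713 for j=0..52):
  0:1  1:737  2:569  3:1551  4:914  5:794  6:1883  7:1428
  8:2505  9:1345  10:1020  11:239  12:2511  13:341  14:1721  15:1406
  16:2569  17:2392  18:2167  19:1835  20:1321  21:2323  22:148  23:556
  24:109  25:1656  26:2335  27:853  28:1958  29:2443  30:1772  31:1011
  32:1745  33:103  34:2660  35:1634  36:2399  37:1900  38:392  39:1326
  40:582  41:280  42:172  43:1966  44:200  45:898  46:2567  47:918
  48:1029  49:1446  50:2206  51:735  52:1808
Giant step factor: 737^(-53) ≡ 2332 (mod 2713).
Scan 2418·2332^i mod 2713 for i = 0, 1, …:
  i=0: 2418   i=1: 1162   i=2: 2210   i=3: 1733
  i=4: 1699   i=5: 1088   i=6: 561   i=7: 586
  i=8: 1913   i=9: 944     …   i=25: 2528
  i=26: 2660
Match at i=26, j=34: x = 26·53 + 34 = 1412.

1412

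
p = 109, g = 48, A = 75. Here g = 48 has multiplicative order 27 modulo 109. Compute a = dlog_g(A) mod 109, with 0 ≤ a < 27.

15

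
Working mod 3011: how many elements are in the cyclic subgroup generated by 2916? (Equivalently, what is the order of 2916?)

1505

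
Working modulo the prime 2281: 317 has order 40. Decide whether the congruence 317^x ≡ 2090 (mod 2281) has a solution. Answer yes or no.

2090 ∈ ⟨317⟩ iff 2090^40 ≡ 1 (mod 2281), since |⟨317⟩| = 40.
2090^40 mod 2281 = 2130.
Since 2130 ≠ 1, 2090 does not lie in the subgroup.

no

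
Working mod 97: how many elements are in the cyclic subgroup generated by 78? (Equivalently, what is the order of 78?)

32

The order of 78 must divide p − 1 = 96 = 2^5 · 3.
Divisors: 1, 2, 3, 4, 6, 8, 12, 16, 24, 32, 48, 96.
Check each in increasing order: 78^1 ≡ 78;  78^2 ≡ 70;  78^3 ≡ 28;  78^4 ≡ 50;  78^6 ≡ 8;  78^8 ≡ 75;  78^12 ≡ 64;  78^16 ≡ 96;  78^24 ≡ 22;  78^32 ≡ 1.
Smallest exponent giving 1 is 32.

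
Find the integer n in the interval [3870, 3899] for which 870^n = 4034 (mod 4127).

Compute 870^3870 mod 4127 = 1308, then multiply by 870 repeatedly:
  870^3870=1308  870^3871=3035  870^3872=3297  870^3873=125  870^3874=1448
  870^3875=1025  870^3876=318  870^3877=151  870^3878=3433  870^3879=2889
  870^3880=87  870^3881=1404  870^3882=4015  870^3883=1608  870^3884=4034
Found 4034 at exponent 3884.

3884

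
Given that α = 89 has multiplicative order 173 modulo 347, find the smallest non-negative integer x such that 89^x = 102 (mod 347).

Baby-step giant-step with m = ceil(sqrt(173)) = 14.
Baby table (89^j mod 347 for j=0..13):
  0:1  1:89  2:287  3:212  4:130  5:119  6:181  7:147
  8:244  9:202  10:281  11:25  12:143  13:235
Giant step factor: 89^(-14) ≡ 263 (mod 347).
Scan 102·263^i mod 347 for i = 0, 1, …:
  i=0: 102   i=1: 107   i=2: 34   i=3: 267
  i=4: 127   i=5: 89
Match at i=5, j=1: x = 5·14 + 1 = 71.

71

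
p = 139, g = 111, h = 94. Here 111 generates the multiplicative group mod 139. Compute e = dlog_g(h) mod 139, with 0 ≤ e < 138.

Baby-step giant-step with m = ceil(sqrt(138)) = 12.
Baby table (111^j mod 139 for j=0..11):
  0:1  1:111  2:89  3:10  4:137  5:56  6:100  7:119
  8:4  9:27  10:78  11:40
Giant step factor: 111^(-12) ≡ 52 (mod 139).
Scan 94·52^i mod 139 for i = 0, 1, …:
  i=0: 94   i=1: 23   i=2: 84   i=3: 59
  i=4: 10
Match at i=4, j=3: e = 4·12 + 3 = 51.

51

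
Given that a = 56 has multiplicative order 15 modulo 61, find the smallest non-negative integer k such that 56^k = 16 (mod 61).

7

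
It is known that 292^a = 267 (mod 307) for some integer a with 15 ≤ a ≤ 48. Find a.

Compute 292^15 mod 307 = 32, then multiply by 292 repeatedly:
  292^15=32  292^16=134  292^17=139  292^18=64  292^19=268
  292^20=278  292^21=128  292^22=229  292^23=249  292^24=256
  292^25=151  292^26=191  292^27=205  292^28=302  292^29=75
  292^30=103  292^31=297  292^32=150  292^33=206  292^34=287
  292^35=300  292^36=105  292^37=267
Found 267 at exponent 37.

37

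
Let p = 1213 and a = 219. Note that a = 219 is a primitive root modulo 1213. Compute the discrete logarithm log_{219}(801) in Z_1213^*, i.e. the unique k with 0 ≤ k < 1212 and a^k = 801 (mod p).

Baby-step giant-step with m = ceil(sqrt(1212)) = 35.
Baby table (219^j mod 1213 for j=0..34):
  0:1  1:219  2:654  3:92  4:740  5:731  6:1186  7:152
  8:537  9:1155  10:641  11:884  12:729  13:748  14:57  15:353
  16:888  17:392  18:938  19:425  20:887  21:173  22:284  23:333
  24:147  25:655  26:311  27:181  28:823  29:713  30:883  31:510
  32:94  33:1178  34:826
Giant step factor: 219^(-35) ≡ 649 (mod 1213).
Scan 801·649^i mod 1213 for i = 0, 1, …:
  i=0: 801   i=1: 685   i=2: 607   i=3: 931
  i=4: 145   i=5: 704   i=6: 808   i=7: 376
  i=8: 211   i=9: 1083     …   i=14: 493
  i=15: 938
Match at i=15, j=18: k = 15·35 + 18 = 543.

543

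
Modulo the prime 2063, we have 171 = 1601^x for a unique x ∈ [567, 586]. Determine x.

567

Compute 1601^567 mod 2063 = 171, then multiply by 1601 repeatedly:
  1601^567=171
Found 171 at exponent 567.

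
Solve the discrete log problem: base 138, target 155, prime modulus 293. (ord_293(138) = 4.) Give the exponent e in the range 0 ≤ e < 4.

3

Successive powers of 138 modulo 293:
  138^0=1  138^1=138  138^2=292  138^3=155
So 138^3 ≡ 155 (mod 293), giving e = 3.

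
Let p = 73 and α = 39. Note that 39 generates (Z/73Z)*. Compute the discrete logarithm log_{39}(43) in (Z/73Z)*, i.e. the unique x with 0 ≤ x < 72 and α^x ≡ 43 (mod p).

3

Baby-step giant-step with m = ceil(sqrt(72)) = 9.
Baby table (39^j mod 73 for j=0..8):
  0:1  1:39  2:61  3:43  4:71  5:68  6:24  7:60
  8:4
Giant step factor: 39^(-9) ≡ 22 (mod 73).
Scan 43·22^i mod 73 for i = 0, 1, …:
  i=0: 43
Match at i=0, j=3: x = 0·9 + 3 = 3.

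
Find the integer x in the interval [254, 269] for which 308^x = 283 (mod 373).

256

Compute 308^254 mod 373 = 305, then multiply by 308 repeatedly:
  308^254=305  308^255=317  308^256=283
Found 283 at exponent 256.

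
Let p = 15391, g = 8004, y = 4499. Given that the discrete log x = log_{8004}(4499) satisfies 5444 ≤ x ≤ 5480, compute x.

5455

Compute 8004^5444 mod 15391 = 13924, then multiply by 8004 repeatedly:
  8004^5444=13924  8004^5445=1465  8004^5446=13309  8004^5447=4125  8004^5448=2805
  8004^5449=11142  8004^5450=5114  8004^5451=7787  8004^5452=8989  8004^5453=10422
  8004^5454=13859  8004^5455=4499
Found 4499 at exponent 5455.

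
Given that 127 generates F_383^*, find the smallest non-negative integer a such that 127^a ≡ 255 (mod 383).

Baby-step giant-step with m = ceil(sqrt(382)) = 20.
Baby table (127^j mod 383 for j=0..19):
  0:1  1:127  2:43  3:99  4:317  5:44  6:226  7:360
  8:143  9:160  10:21  11:369  12:137  13:164  14:146  15:158
  16:150  17:283  18:322  19:296
Giant step factor: 127^(-20) ≡ 350 (mod 383).
Scan 255·350^i mod 383 for i = 0, 1, …:
  i=0: 255   i=1: 11   i=2: 20   i=3: 106
  i=4: 332   i=5: 151   i=6: 379   i=7: 132
  i=8: 240   i=9: 123     …   i=16: 316
  i=17: 296
Match at i=17, j=19: a = 17·20 + 19 = 359.

359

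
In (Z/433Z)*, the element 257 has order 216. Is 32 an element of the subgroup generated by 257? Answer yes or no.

32 ∈ ⟨257⟩ iff 32^216 ≡ 1 (mod 433), since |⟨257⟩| = 216.
32^216 mod 433 = 1.
Since 1 = 1, 32 lies in the subgroup.

yes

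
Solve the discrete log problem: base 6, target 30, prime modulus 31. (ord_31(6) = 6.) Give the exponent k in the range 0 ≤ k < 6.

3

Successive powers of 6 modulo 31:
  6^0=1  6^1=6  6^2=5  6^3=30
So 6^3 ≡ 30 (mod 31), giving k = 3.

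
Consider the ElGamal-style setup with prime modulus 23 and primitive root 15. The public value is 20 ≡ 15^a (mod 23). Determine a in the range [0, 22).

21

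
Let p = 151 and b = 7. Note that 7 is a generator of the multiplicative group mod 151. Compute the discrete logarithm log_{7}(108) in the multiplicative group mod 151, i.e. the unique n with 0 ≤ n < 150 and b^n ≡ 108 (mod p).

149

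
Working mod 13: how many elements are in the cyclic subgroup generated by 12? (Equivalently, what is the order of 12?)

2

The order of 12 must divide p − 1 = 12 = 2^2 · 3.
Divisors: 1, 2, 3, 4, 6, 12.
Check each in increasing order: 12^1 ≡ 12;  12^2 ≡ 1.
Smallest exponent giving 1 is 2.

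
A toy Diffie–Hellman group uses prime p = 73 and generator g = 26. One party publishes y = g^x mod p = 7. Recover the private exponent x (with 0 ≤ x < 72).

51

Baby-step giant-step with m = ceil(sqrt(72)) = 9.
Baby table (26^j mod 73 for j=0..8):
  0:1  1:26  2:19  3:56  4:69  5:42  6:70  7:68
  8:16
Giant step factor: 26^(-9) ≡ 63 (mod 73).
Scan 7·63^i mod 73 for i = 0, 1, …:
  i=0: 7   i=1: 3   i=2: 43   i=3: 8
  i=4: 66   i=5: 70
Match at i=5, j=6: x = 5·9 + 6 = 51.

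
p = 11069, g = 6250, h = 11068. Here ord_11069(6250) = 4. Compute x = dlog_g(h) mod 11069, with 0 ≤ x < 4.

Successive powers of 6250 modulo 11069:
  6250^0=1  6250^1=6250  6250^2=11068
So 6250^2 ≡ 11068 (mod 11069), giving x = 2.

2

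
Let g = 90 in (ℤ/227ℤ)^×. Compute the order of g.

113

The order of 90 must divide p − 1 = 226 = 2 · 113.
Divisors: 1, 2, 113, 226.
Check each in increasing order: 90^1 ≡ 90;  90^2 ≡ 155;  90^113 ≡ 1.
Smallest exponent giving 1 is 113.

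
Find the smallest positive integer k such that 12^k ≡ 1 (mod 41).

40

The order of 12 must divide p − 1 = 40 = 2^3 · 5.
Divisors: 1, 2, 4, 5, 8, 10, 20, 40.
Check each in increasing order: 12^1 ≡ 12;  12^2 ≡ 21;  12^4 ≡ 31;  12^5 ≡ 3;  12^8 ≡ 18;  12^10 ≡ 9;  12^20 ≡ 40;  12^40 ≡ 1.
Smallest exponent giving 1 is 40.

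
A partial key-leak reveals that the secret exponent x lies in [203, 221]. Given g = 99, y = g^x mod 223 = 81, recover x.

Compute 99^203 mod 223 = 117, then multiply by 99 repeatedly:
  99^203=117  99^204=210  99^205=51  99^206=143  99^207=108
  99^208=211  99^209=150  99^210=132  99^211=134  99^212=109
  99^213=87  99^214=139  99^215=158  99^216=32  99^217=46
  99^218=94  99^219=163  99^220=81
Found 81 at exponent 220.

220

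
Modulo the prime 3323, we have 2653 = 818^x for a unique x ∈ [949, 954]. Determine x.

952

Compute 818^949 mod 3323 = 2793, then multiply by 818 repeatedly:
  818^949=2793  818^950=1773  818^951=1486  818^952=2653
Found 2653 at exponent 952.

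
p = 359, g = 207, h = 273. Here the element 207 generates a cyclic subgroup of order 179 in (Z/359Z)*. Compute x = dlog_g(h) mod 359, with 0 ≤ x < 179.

30

Successive powers of 207 modulo 359:
  207^0=1  207^1=207  207^2=128  207^3=289  207^4=229  207^5=15
  207^6=233  207^7=125  207^8=27  207^9=204  207^10=225  207^11=264
  207^12=80  207^13=46  207^14=188  207^15=144  207^16=11  207^17=123
  207^18=331  207^19=307  207^20=6  207^21=165  207^22=50  207^23=298
  207^24=297  207^25=90  207^26=321  207^27=32  207^28=162  207^29=147
  207^30=273
So 207^30 ≡ 273 (mod 359), giving x = 30.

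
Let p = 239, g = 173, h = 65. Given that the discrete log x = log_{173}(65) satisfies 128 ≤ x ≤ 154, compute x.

131

Compute 173^128 mod 239 = 60, then multiply by 173 repeatedly:
  173^128=60  173^129=103  173^130=133  173^131=65
Found 65 at exponent 131.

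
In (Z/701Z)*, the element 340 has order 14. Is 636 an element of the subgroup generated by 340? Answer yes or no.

⟨340⟩ has order 14; its elements mod 701 are {1, 19, 65, 151, 167, 332, 340, 361, 369, 534, 550, 636, 682, 700}.
636 is in this set.

yes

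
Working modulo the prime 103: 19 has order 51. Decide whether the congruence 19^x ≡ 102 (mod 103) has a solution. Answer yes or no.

102 ∈ ⟨19⟩ iff 102^51 ≡ 1 (mod 103), since |⟨19⟩| = 51.
102^51 mod 103 = 102.
Since 102 ≠ 1, 102 does not lie in the subgroup.

no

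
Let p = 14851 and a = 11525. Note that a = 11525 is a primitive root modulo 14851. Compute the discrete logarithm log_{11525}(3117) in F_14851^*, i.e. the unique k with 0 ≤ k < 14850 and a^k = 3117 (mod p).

Baby-step giant-step with m = ceil(sqrt(14850)) = 122.
Baby table (11525^j mod 14851 for j=0..121):
  0:1  1:11525  2:13132  3:14610  4:14463  5:13302  6:13528  7:4402
  8:2034  9:6972  10:8390  11:14740  12:12762  13:12597  14:11900  15:13366
  16:8578  17:13194  18:1461  19:11842  20:13211  21:4323  22:12321  23:9114
  24:12578  25:839  26:1474  27:13157  28:5715  29:1190  30:7277  31:3828
  32:10230  33:13512  34:13065  35:14687  36:10828  37:14598  38:9822  39:4228
  40:1569  41:9058  42:5771  43:7997  44:119  45:5183  46:3353  47:1023
  48:13232  49:8732  50:5924  51:4053  52:4430  53:12863  54:3393  55:1642
  56:3876  57:13943  58:5255  59:1497  60:10914  61:10731  62:10498  63:13204
  64:12754  65:9503  66:10801  67:443  68:11682  69:10735  70:12045  71:6328
  72:11790  73:7951  74:4605  75:10002  76:14439  77:4020  78:10231  79:10186
  80:11346  81:14446  82:10440  83:13049  84:8499  85:8630  86:3603  87:1179
  88:14161  89:7886  90:12881  91:2929  92:402  93:14389  94:6959  95:7075
  96:7385  97:1044  98:2790  99:2335  100:863  101:10756  102:1603  103:14782
  104:6729  105:14654  106:1778  107:11921  108:2924  109:2181  110:8133  111:8164
  112:9015  113:279  114:7659  115:10482  116:7016  117:10556  118:13359  119:2158
  120:10376  121:3148
Giant step factor: 11525^(-122) ≡ 10492 (mod 14851).
Scan 3117·10492^i mod 14851 for i = 0, 1, …:
  i=0: 3117   i=1: 1662   i=2: 2630   i=3: 802
  i=4: 8918   i=5: 6356   i=6: 6162   i=7: 5301
  i=8: 1097   i=9: 199     …   i=105: 7754
  i=106: 1190
Match at i=106, j=29: k = 106·122 + 29 = 12961.

12961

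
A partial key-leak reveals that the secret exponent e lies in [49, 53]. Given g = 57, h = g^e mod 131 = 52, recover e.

50

Compute 57^49 mod 131 = 17, then multiply by 57 repeatedly:
  57^49=17  57^50=52
Found 52 at exponent 50.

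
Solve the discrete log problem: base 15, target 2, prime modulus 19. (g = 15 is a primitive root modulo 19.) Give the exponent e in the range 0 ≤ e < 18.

5

Successive powers of 15 modulo 19:
  15^0=1  15^1=15  15^2=16  15^3=12  15^4=9  15^5=2
So 15^5 ≡ 2 (mod 19), giving e = 5.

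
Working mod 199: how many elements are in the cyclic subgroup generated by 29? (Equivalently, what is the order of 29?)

99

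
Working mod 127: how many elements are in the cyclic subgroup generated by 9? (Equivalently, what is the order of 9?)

The order of 9 must divide p − 1 = 126 = 2 · 3^2 · 7.
Divisors: 1, 2, 3, 6, 7, 9, 14, 18, 21, 42, 63, 126.
Check each in increasing order: 9^1 ≡ 9;  9^2 ≡ 81;  9^3 ≡ 94;  9^6 ≡ 73;  9^7 ≡ 22;  9^9 ≡ 4;  9^14 ≡ 103;  9^18 ≡ 16;  9^21 ≡ 107;  9^42 ≡ 19;  9^63 ≡ 1.
Smallest exponent giving 1 is 63.

63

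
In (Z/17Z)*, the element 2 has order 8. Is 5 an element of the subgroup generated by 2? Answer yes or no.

5 ∈ ⟨2⟩ iff 5^8 ≡ 1 (mod 17), since |⟨2⟩| = 8.
5^8 mod 17 = 16.
Since 16 ≠ 1, 5 does not lie in the subgroup.

no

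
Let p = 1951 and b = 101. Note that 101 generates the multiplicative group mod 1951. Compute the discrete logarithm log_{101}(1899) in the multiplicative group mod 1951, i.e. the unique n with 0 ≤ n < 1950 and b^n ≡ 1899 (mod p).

Baby-step giant-step with m = ceil(sqrt(1950)) = 45.
Baby table (101^j mod 1951 for j=0..44):
  0:1  1:101  2:446  3:173  4:1865  5:1069  6:664  7:730
  8:1543  9:1714  10:1426  11:1603  12:1921  13:872  14:277  15:663
  16:629  17:1097  18:1541  19:1512  20:534  21:1257  22:142  23:685
  24:900  25:1154  26:1445  27:1571  28:640  29:257  30:594  31:1464
  32:1539  33:1310  34:1593  35:911  36:314  37:498  38:1523  39:1645
  40:310  41:94  42:1690  43:953  44:654
Giant step factor: 101^(-45) ≡ 216 (mod 1951).
Scan 1899·216^i mod 1951 for i = 0, 1, …:
  i=0: 1899   i=1: 474   i=2: 932   i=3: 359
  i=4: 1455   i=5: 169   i=6: 1386   i=7: 873
  i=8: 1272   i=9: 1612     …   i=16: 251
  i=17: 1539
Match at i=17, j=32: n = 17·45 + 32 = 797.

797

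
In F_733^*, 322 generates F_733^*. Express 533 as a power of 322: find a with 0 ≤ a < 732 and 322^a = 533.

519

Baby-step giant-step with m = ceil(sqrt(732)) = 28.
Baby table (322^j mod 733 for j=0..27):
  0:1  1:322  2:331  3:297  4:344  5:85  6:249  7:281
  8:323  9:653  10:628  11:641  12:429  13:334  14:530  15:604
  16:243  17:548  18:536  19:337  20:30  21:131  22:401  23:114
  24:58  25:351  26:140  27:367
Giant step factor: 322^(-28) ≡ 560 (mod 733).
Scan 533·560^i mod 733 for i = 0, 1, …:
  i=0: 533   i=1: 149   i=2: 611   i=3: 582
  i=4: 468   i=5: 399   i=6: 608   i=7: 368
  i=8: 107   i=9: 547     …   i=17: 488
  i=18: 604
Match at i=18, j=15: a = 18·28 + 15 = 519.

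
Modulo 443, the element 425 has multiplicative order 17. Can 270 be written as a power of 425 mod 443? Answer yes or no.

270 ∈ ⟨425⟩ iff 270^17 ≡ 1 (mod 443), since |⟨425⟩| = 17.
270^17 mod 443 = 1.
Since 1 = 1, 270 lies in the subgroup.

yes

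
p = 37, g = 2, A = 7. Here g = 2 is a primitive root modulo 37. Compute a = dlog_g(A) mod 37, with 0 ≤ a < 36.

32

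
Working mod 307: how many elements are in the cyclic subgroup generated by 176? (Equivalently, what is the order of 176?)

153

The order of 176 must divide p − 1 = 306 = 2 · 3^2 · 17.
Divisors: 1, 2, 3, 6, 9, 17, 18, 34, 51, 102, 153, 306.
Check each in increasing order: 176^1 ≡ 176;  176^2 ≡ 276;  176^3 ≡ 70;  176^6 ≡ 295;  176^9 ≡ 81;  176^17 ≡ 46;  176^18 ≡ 114;  176^34 ≡ 274;  176^51 ≡ 17;  176^102 ≡ 289;  176^153 ≡ 1.
Smallest exponent giving 1 is 153.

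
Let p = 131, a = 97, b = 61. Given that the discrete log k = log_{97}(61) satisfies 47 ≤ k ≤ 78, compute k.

52

Compute 97^47 mod 131 = 116, then multiply by 97 repeatedly:
  97^47=116  97^48=117  97^49=83  97^50=60  97^51=56
  97^52=61
Found 61 at exponent 52.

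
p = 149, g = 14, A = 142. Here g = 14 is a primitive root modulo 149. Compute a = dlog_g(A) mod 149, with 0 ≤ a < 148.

Baby-step giant-step with m = ceil(sqrt(148)) = 13.
Baby table (14^j mod 149 for j=0..12):
  0:1  1:14  2:47  3:62  4:123  5:83  6:119  7:27
  8:80  9:77  10:35  11:43  12:6
Giant step factor: 14^(-13) ≡ 55 (mod 149).
Scan 142·55^i mod 149 for i = 0, 1, …:
  i=0: 142   i=1: 62
Match at i=1, j=3: a = 1·13 + 3 = 16.

16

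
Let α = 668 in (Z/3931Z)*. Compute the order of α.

655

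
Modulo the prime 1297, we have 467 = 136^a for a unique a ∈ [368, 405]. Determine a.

392

Compute 136^368 mod 1297 = 542, then multiply by 136 repeatedly:
  136^368=542  136^369=1080  136^370=319  136^371=583  136^372=171
  136^373=1207  136^374=730  136^375=708  136^376=310  136^377=656
  136^378=1020  136^379=1238  136^380=1055  136^381=810  136^382=1212
  136^383=113  136^384=1101  136^385=581  136^386=1196  136^387=531
  136^388=881  136^389=492  136^390=765  136^391=280  136^392=467
Found 467 at exponent 392.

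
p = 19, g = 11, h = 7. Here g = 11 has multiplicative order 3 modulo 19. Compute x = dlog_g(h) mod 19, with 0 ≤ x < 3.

2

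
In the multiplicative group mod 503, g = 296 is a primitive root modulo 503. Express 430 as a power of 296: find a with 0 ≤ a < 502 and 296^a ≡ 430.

83

Baby-step giant-step with m = ceil(sqrt(502)) = 23.
Baby table (296^j mod 503 for j=0..22):
  0:1  1:296  2:94  3:159  4:285  5:359  6:131  7:45
  8:242  9:206  10:113  11:250  12:59  13:362  14:13  15:327
  16:216  17:55  18:184  19:140  20:194  21:82  22:128
Giant step factor: 296^(-23) ≡ 395 (mod 503).
Scan 430·395^i mod 503 for i = 0, 1, …:
  i=0: 430   i=1: 339   i=2: 107   i=3: 13
Match at i=3, j=14: a = 3·23 + 14 = 83.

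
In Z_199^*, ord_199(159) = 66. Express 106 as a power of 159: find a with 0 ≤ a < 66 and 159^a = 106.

Baby-step giant-step with m = ceil(sqrt(66)) = 9.
Baby table (159^j mod 199 for j=0..8):
  0:1  1:159  2:8  3:78  4:64  5:27  6:114  7:17
  8:116
Giant step factor: 159^(-9) ≡ 60 (mod 199).
Scan 106·60^i mod 199 for i = 0, 1, …:
  i=0: 106   i=1: 191   i=2: 117   i=3: 55
  i=4: 116
Match at i=4, j=8: a = 4·9 + 8 = 44.

44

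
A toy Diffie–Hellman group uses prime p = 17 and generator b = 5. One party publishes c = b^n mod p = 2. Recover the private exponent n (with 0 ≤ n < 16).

6

Successive powers of 5 modulo 17:
  5^0=1  5^1=5  5^2=8  5^3=6  5^4=13  5^5=14
  5^6=2
So 5^6 ≡ 2 (mod 17), giving n = 6.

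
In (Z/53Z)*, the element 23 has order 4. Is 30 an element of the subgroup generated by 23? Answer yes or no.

yes

30 ∈ ⟨23⟩ iff 30^4 ≡ 1 (mod 53), since |⟨23⟩| = 4.
30^4 mod 53 = 1.
Since 1 = 1, 30 lies in the subgroup.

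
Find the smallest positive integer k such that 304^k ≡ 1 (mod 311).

The order of 304 must divide p − 1 = 310 = 2 · 5 · 31.
Divisors: 1, 2, 5, 10, 31, 62, 155, 310.
Check each in increasing order: 304^1 ≡ 304;  304^2 ≡ 49;  304^5 ≡ 298;  304^10 ≡ 169;  304^31 ≡ 310;  304^62 ≡ 1.
Smallest exponent giving 1 is 62.

62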